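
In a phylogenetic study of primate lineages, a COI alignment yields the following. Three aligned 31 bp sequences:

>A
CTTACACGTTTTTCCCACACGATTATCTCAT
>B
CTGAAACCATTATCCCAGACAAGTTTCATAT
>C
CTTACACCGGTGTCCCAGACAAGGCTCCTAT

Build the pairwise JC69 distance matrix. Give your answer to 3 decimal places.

d(A,B) = 0.481, d(A,C) = 0.481, d(B,C) = 0.316

A–B: 11/31 sites differ → p ≈ 0.354839, d = −0.75 ln(1 − 0.473119) = 0.480585 ≈ 0.481.
A–C: 11/31 sites differ → p ≈ 0.354839, d = −0.75 ln(1 − 0.473119) = 0.480585 ≈ 0.481.
B–C: 8/31 sites differ → p ≈ 0.258065, d = −0.75 ln(1 − 0.344087) = 0.316295 ≈ 0.316.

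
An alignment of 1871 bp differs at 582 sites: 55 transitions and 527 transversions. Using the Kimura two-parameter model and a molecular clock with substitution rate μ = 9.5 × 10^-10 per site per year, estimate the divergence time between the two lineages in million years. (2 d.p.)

P = 55/1871 ≈ 0.029396 and Q = 527/1871 ≈ 0.281668.
Under the Kimura two-parameter model, d = −½ ln(1 − 2P − Q) − ¼ ln(1 − 2Q).
1 − 2P − Q = 0.65954, giving −½ ln(0.65954) = 0.208106.
1 − 2Q = 0.436664, giving −¼ ln(0.436664) = 0.207148.
d = 0.208106 + 0.207148 = 0.415254.
Under a molecular clock d = 2μt, so t = d/(2μ) = 0.415254 / (2 × 9.5 × 10^-10) = 218.55 million years.

218.55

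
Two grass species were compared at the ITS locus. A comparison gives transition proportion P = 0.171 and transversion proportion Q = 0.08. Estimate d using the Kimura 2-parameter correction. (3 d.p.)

0.318

Under the Kimura two-parameter model, d = −½ ln(1 − 2P − Q) − ¼ ln(1 − 2Q).
1 − 2P − Q = 0.578, giving −½ ln(0.578) = 0.274091.
1 − 2Q = 0.84, giving −¼ ln(0.84) = 0.043588.
d = 0.274091 + 0.043588 = 0.317679.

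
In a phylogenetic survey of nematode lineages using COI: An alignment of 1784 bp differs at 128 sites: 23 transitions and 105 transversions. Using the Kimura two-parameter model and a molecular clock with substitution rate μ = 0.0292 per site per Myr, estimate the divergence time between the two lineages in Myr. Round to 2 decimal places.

P = 23/1784 ≈ 0.012892 and Q = 105/1784 ≈ 0.058857.
Under the Kimura two-parameter model, d = −½ ln(1 − 2P − Q) − ¼ ln(1 − 2Q).
1 − 2P − Q = 0.915359, giving −½ ln(0.915359) = 0.044219.
1 − 2Q = 0.882286, giving −¼ ln(0.882286) = 0.031310.
d = 0.044219 + 0.031310 = 0.075529.
Under a molecular clock d = 2μt, so t = d/(2μ) = 0.075529 / (2 × 0.0292) = 1.29 Myr.

1.29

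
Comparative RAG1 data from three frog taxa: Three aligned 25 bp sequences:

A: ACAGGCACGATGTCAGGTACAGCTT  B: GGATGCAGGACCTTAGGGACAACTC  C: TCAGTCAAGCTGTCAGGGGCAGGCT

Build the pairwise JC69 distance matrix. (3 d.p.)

d(A,B) = 0.572, d(A,C) = 0.417, d(B,C) = 1.030

A–B: 10/25 sites differ → p = 0.4, d = −0.75 ln(1 − 0.533333) = 0.571605 ≈ 0.572.
A–C: 8/25 sites differ → p = 0.32, d = −0.75 ln(1 − 0.426667) = 0.417216 ≈ 0.417.
B–C: 14/25 sites differ → p = 0.56, d = −0.75 ln(1 − 0.746667) = 1.029788 ≈ 1.030.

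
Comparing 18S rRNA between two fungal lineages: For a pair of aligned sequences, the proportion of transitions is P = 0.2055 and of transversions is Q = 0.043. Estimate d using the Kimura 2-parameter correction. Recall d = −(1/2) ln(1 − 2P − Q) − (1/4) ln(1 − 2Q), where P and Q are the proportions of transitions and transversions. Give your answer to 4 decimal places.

Under the Kimura two-parameter model, d = −½ ln(1 − 2P − Q) − ¼ ln(1 − 2Q).
1 − 2P − Q = 0.546, giving −½ ln(0.546) = 0.302568.
1 − 2Q = 0.914, giving −¼ ln(0.914) = 0.022481.
d = 0.302568 + 0.022481 = 0.325049.

0.3250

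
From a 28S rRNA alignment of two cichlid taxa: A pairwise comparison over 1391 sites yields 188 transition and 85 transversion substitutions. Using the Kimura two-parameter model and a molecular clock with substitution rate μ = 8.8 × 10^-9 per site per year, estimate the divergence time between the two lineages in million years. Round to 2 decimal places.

P = 188/1391 ≈ 0.135155 and Q = 85/1391 ≈ 0.061107.
Under the Kimura two-parameter model, d = −½ ln(1 − 2P − Q) − ¼ ln(1 − 2Q).
1 − 2P − Q = 0.668583, giving −½ ln(0.668583) = 0.201297.
1 − 2Q = 0.877786, giving −¼ ln(0.877786) = 0.032588.
d = 0.201297 + 0.032588 = 0.233885.
Under a molecular clock d = 2μt, so t = d/(2μ) = 0.233885 / (2 × 8.8 × 10^-9) = 13.29 million years.

13.29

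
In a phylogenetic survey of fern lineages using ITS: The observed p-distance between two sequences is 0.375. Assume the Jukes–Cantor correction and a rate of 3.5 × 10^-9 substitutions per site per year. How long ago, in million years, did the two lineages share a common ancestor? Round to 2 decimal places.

d = −(3/4) ln(1 − 4p/3) = −0.75 ln(1 − 0.5) = −0.75 ln(0.5)
  = −0.75 × (-0.693147) = 0.519860 substitutions/site.
Under a molecular clock d = 2μt, so t = d/(2μ) = 0.519860 / (2 × 3.5 × 10^-9) = 74.27 million years.

74.27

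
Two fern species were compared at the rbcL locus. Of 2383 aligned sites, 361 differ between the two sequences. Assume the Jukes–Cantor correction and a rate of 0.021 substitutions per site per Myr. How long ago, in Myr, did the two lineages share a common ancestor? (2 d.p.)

p = 361/2383 ≈ 0.15149.
d = −(3/4) ln(1 − 4p/3) = −0.75 ln(1 − 0.201987) = −0.75 ln(0.798013)
  = −0.75 × (-0.225630) = 0.169223 substitutions/site.
Under a molecular clock d = 2μt, so t = d/(2μ) = 0.169223 / (2 × 0.021) = 4.03 Myr.

4.03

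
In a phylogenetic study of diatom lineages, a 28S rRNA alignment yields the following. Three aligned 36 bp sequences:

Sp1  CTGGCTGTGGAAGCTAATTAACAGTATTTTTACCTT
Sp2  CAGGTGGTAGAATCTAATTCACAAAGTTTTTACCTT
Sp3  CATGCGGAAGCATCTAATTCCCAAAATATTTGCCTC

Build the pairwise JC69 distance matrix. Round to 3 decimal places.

d(Sp1,Sp2) = 0.304, d(Sp1,Sp3) = 0.548, d(Sp2,Sp3) = 0.304

Sp1–Sp2: 9/36 sites differ → p = 0.25, d = −0.75 ln(1 − 0.333333) = 0.304098 ≈ 0.304.
Sp1–Sp3: 14/36 sites differ → p ≈ 0.388889, d = −0.75 ln(1 − 0.518519) = 0.548166 ≈ 0.548.
Sp2–Sp3: 9/36 sites differ → p = 0.25, d = −0.75 ln(1 − 0.333333) = 0.304098 ≈ 0.304.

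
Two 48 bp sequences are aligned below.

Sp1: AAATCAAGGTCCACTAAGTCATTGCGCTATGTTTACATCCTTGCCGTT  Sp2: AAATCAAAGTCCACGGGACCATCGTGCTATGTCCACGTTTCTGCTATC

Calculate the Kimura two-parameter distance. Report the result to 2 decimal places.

Of 48 sites, 16 differences are transitions and 1 are transversions, so P = 16/48 ≈ 0.333333 and Q = 1/48 ≈ 0.020833.
Under the Kimura two-parameter model, d = −½ ln(1 − 2P − Q) − ¼ ln(1 − 2Q).
1 − 2P − Q = 0.312501, giving −½ ln(0.312501) = 0.581574.
1 − 2Q = 0.958334, giving −¼ ln(0.958334) = 0.010640.
d = 0.581574 + 0.010640 = 0.592214.

0.59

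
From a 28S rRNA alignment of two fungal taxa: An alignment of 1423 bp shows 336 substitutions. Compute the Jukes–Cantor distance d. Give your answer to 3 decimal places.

p = 336/1423 ≈ 0.236121.
d = −(3/4) ln(1 − 4p/3) = −0.75 ln(1 − 0.314828) = −0.75 ln(0.685172)
  = −0.75 × (-0.378085) = 0.283564 substitutions/site.

0.284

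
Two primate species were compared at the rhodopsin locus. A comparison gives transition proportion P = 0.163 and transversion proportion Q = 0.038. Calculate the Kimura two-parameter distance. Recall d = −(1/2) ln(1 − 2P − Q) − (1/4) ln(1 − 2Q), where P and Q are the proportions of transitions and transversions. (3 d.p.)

Under the Kimura two-parameter model, d = −½ ln(1 − 2P − Q) − ¼ ln(1 − 2Q).
1 − 2P − Q = 0.636, giving −½ ln(0.636) = 0.226278.
1 − 2Q = 0.924, giving −¼ ln(0.924) = 0.019761.
d = 0.226278 + 0.019761 = 0.246039.

0.246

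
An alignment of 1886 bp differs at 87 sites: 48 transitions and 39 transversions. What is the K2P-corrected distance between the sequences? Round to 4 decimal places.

P = 48/1886 ≈ 0.025451 and Q = 39/1886 ≈ 0.020679.
Under the Kimura two-parameter model, d = −½ ln(1 − 2P − Q) − ¼ ln(1 − 2Q).
1 − 2P − Q = 0.928419, giving −½ ln(0.928419) = 0.037136.
1 − 2Q = 0.958642, giving −¼ ln(0.958642) = 0.010559.
d = 0.037136 + 0.010559 = 0.047695.

0.0477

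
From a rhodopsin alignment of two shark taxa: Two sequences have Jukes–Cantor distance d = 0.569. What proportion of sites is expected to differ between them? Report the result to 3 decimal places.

p = (3/4)(1 − e^(−4d/3)) = 0.75 × (1 − e^(-0.758667)) = 0.75 × (1 − 0.468290) = 0.398783.

0.399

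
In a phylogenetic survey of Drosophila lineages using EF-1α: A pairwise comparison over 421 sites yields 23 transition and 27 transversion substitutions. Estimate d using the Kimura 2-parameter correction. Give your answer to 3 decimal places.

0.130

P = 23/421 ≈ 0.054632 and Q = 27/421 ≈ 0.064133.
Under the Kimura two-parameter model, d = −½ ln(1 − 2P − Q) − ¼ ln(1 − 2Q).
1 − 2P − Q = 0.826603, giving −½ ln(0.826603) = 0.095215.
1 − 2Q = 0.871734, giving −¼ ln(0.871734) = 0.034318.
d = 0.095215 + 0.034318 = 0.129533.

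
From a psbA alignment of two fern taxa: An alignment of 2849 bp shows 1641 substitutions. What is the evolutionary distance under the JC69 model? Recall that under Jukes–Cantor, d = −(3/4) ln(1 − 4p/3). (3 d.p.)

1.096

p = 1641/2849 ≈ 0.575992.
d = −(3/4) ln(1 − 4p/3) = −0.75 ln(1 − 0.767989) = −0.75 ln(0.232011)
  = −0.75 × (-1.460970) = 1.095728 substitutions/site.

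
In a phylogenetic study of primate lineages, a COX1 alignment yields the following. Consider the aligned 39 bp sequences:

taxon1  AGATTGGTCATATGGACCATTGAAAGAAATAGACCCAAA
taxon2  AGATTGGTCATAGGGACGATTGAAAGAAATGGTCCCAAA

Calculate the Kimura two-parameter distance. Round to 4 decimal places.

Of 39 sites, 1 differences are transitions and 3 are transversions, so P = 1/39 ≈ 0.025641 and Q = 3/39 ≈ 0.076923.
Under the Kimura two-parameter model, d = −½ ln(1 − 2P − Q) − ¼ ln(1 − 2Q).
1 − 2P − Q = 0.871795, giving −½ ln(0.871795) = 0.068600.
1 − 2Q = 0.846154, giving −¼ ln(0.846154) = 0.041763.
d = 0.068600 + 0.041763 = 0.110363.

0.1104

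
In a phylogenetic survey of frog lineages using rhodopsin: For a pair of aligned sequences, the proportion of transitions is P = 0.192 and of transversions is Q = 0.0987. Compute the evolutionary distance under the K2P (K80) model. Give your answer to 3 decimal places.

0.385

Under the Kimura two-parameter model, d = −½ ln(1 − 2P − Q) − ¼ ln(1 − 2Q).
1 − 2P − Q = 0.5173, giving −½ ln(0.5173) = 0.329566.
1 − 2Q = 0.8026, giving −¼ ln(0.8026) = 0.054975.
d = 0.329566 + 0.054975 = 0.384541.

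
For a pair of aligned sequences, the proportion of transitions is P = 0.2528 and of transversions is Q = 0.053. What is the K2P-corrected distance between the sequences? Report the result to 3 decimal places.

Under the Kimura two-parameter model, d = −½ ln(1 − 2P − Q) − ¼ ln(1 − 2Q).
1 − 2P − Q = 0.4414, giving −½ ln(0.4414) = 0.408902.
1 − 2Q = 0.894, giving −¼ ln(0.894) = 0.028012.
d = 0.408902 + 0.028012 = 0.436914.

0.437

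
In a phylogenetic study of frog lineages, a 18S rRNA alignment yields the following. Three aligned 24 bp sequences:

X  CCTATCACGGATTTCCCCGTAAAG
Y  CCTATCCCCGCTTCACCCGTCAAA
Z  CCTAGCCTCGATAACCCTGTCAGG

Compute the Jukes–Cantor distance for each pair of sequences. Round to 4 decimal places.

d(X,Y) = 0.3694, d(X,Z) = 0.5199, d(Y,Z) = 0.5199

X–Y: 7/24 sites differ → p ≈ 0.291667, d = −0.75 ln(1 − 0.388889) = 0.369358 ≈ 0.3694.
X–Z: 9/24 sites differ → p = 0.375, d = −0.75 ln(1 − 0.5) = 0.519860 ≈ 0.5199.
Y–Z: 9/24 sites differ → p = 0.375, d = −0.75 ln(1 − 0.5) = 0.519860 ≈ 0.5199.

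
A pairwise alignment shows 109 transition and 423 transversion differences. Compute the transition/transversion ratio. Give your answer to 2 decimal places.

0.26

R = 109/423 = 0.257683… ≈ 0.26 (to 2 d.p.).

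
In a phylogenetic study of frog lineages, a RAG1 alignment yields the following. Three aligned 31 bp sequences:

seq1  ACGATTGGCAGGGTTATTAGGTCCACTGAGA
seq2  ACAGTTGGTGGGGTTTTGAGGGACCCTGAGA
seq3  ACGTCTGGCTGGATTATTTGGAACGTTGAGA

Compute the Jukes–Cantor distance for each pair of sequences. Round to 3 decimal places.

seq1–seq2: 9/31 sites differ → p ≈ 0.290323, d = −0.75 ln(1 − 0.387097) = 0.367161 ≈ 0.367.
seq1–seq3: 9/31 sites differ → p ≈ 0.290323, d = −0.75 ln(1 − 0.387097) = 0.367161 ≈ 0.367.
seq2–seq3: 12/31 sites differ → p ≈ 0.387097, d = −0.75 ln(1 − 0.516129) = 0.544453 ≈ 0.544.

d(seq1,seq2) = 0.367, d(seq1,seq3) = 0.367, d(seq2,seq3) = 0.544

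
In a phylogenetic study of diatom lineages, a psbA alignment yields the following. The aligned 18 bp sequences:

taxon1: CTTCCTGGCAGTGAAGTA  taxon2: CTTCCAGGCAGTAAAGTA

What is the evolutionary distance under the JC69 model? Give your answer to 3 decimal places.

The sequences differ at 2 of 18 sites (6, 13), so p = 2/18 ≈ 0.111111.
d = −(3/4) ln(1 − 4p/3) = −0.75 ln(1 − 0.148148) = −0.75 ln(0.851852)
  = −0.75 × (-0.160342) = 0.120257 substitutions/site.

0.120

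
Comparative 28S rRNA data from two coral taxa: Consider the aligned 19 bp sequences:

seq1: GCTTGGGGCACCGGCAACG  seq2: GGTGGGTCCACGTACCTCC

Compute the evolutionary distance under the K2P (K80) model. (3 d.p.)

Of 19 sites, 1 differences are transitions and 9 are transversions, so P = 1/19 ≈ 0.052632 and Q = 9/19 ≈ 0.473684.
Under the Kimura two-parameter model, d = −½ ln(1 − 2P − Q) − ¼ ln(1 − 2Q).
1 − 2P − Q = 0.421052, giving −½ ln(0.421052) = 0.432499.
1 − 2Q = 0.052632, giving −¼ ln(0.052632) = 0.736108.
d = 0.432499 + 0.736108 = 1.168607.

1.169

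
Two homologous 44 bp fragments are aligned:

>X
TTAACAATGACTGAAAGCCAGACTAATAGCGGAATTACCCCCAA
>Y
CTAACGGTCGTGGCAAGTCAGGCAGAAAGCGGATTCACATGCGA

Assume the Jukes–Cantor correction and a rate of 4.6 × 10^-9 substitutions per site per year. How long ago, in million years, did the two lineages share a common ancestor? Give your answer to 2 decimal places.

The sequences differ at 19 of 44 sites, so p = 19/44 ≈ 0.431818.
d = −(3/4) ln(1 − 4p/3) = −0.75 ln(1 − 0.575757) = −0.75 ln(0.424243)
  = −0.75 × (-0.857449) = 0.643087 substitutions/site.
Under a molecular clock d = 2μt, so t = d/(2μ) = 0.643087 / (2 × 4.6 × 10^-9) = 69.90 million years.

69.90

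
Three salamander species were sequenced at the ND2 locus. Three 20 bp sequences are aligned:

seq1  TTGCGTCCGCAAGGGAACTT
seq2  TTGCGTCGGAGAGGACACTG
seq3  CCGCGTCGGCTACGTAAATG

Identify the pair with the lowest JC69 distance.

seq1 and seq2

seq1–seq2: 6/20 differ, p = 0.300, d = 0.383.
seq1–seq3: 8/20 differ, p = 0.400, d = 0.572.
seq2–seq3: 8/20 differ, p = 0.400, d = 0.572.
The smallest distance is between seq1 and seq2.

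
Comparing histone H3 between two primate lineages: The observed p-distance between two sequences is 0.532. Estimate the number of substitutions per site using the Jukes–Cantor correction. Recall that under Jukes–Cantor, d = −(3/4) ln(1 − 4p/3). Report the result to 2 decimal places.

d = −(3/4) ln(1 − 4p/3) = −0.75 ln(1 − 0.709333) = −0.75 ln(0.290667)
  = −0.75 × (-1.235577) = 0.926683 substitutions/site.

0.93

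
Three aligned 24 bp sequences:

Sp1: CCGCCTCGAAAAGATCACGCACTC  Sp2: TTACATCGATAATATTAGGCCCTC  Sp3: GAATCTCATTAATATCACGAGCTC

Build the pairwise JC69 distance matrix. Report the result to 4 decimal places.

Sp1–Sp2: 9/24 sites differ → p = 0.375, d = −0.75 ln(1 − 0.5) = 0.519860 ≈ 0.5199.
Sp1–Sp3: 10/24 sites differ → p ≈ 0.416667, d = −0.75 ln(1 − 0.555556) = 0.608198 ≈ 0.6082.
Sp2–Sp3: 10/24 sites differ → p ≈ 0.416667, d = −0.75 ln(1 − 0.555556) = 0.608198 ≈ 0.6082.

d(Sp1,Sp2) = 0.5199, d(Sp1,Sp3) = 0.6082, d(Sp2,Sp3) = 0.6082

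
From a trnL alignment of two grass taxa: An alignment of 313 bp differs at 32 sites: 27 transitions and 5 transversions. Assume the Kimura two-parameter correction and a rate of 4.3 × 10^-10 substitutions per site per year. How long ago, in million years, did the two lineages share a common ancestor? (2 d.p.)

130.87

P = 27/313 ≈ 0.086262 and Q = 5/313 ≈ 0.015974.
Under the Kimura two-parameter model, d = −½ ln(1 − 2P − Q) − ¼ ln(1 − 2Q).
1 − 2P − Q = 0.811502, giving −½ ln(0.811502) = 0.104434.
1 − 2Q = 0.968052, giving −¼ ln(0.968052) = 0.008117.
d = 0.104434 + 0.008117 = 0.112551.
Under a molecular clock d = 2μt, so t = d/(2μ) = 0.112551 / (2 × 4.3 × 10^-10) = 130.87 million years.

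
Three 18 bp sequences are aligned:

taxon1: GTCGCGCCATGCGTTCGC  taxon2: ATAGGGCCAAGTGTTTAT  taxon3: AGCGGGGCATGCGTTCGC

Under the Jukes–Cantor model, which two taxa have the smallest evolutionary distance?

taxon1–taxon2: 8/18 differ, p = 0.444, d = 0.673.
taxon1–taxon3: 4/18 differ, p = 0.222, d = 0.264.
taxon2–taxon3: 8/18 differ, p = 0.444, d = 0.673.
The smallest distance is between taxon1 and taxon3.

taxon1 and taxon3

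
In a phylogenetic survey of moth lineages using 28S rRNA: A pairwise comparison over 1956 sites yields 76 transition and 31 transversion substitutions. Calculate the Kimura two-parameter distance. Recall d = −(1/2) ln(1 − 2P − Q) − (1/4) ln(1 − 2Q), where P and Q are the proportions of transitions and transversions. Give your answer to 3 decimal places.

0.057

P = 76/1956 ≈ 0.038855 and Q = 31/1956 ≈ 0.015849.
Under the Kimura two-parameter model, d = −½ ln(1 − 2P − Q) − ¼ ln(1 − 2Q).
1 − 2P − Q = 0.906441, giving −½ ln(0.906441) = 0.049115.
1 − 2Q = 0.968302, giving −¼ ln(0.968302) = 0.008053.
d = 0.049115 + 0.008053 = 0.057168.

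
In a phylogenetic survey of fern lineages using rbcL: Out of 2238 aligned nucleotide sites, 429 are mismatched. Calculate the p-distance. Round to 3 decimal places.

p = 429/2238 = 0.191689… ≈ 0.192 (to 3 d.p.).

0.192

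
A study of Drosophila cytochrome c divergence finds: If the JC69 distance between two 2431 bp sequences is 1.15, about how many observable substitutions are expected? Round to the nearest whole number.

1430

Invert JC69: p = (3/4)(1 − e^(−4d/3)) = 0.75 × (1 − e^(-1.533333)) = 0.75 × (1 − 0.215815) = 0.588139.
Expected differing sites = pL ≈ 0.588139 × 2431 = 1429.765909 ≈ 1430.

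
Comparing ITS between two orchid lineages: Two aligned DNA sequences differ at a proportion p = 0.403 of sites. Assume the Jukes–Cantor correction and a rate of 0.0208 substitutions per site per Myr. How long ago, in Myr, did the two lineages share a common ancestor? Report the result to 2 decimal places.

13.90

d = −(3/4) ln(1 − 4p/3) = −0.75 ln(1 − 0.537333) = −0.75 ln(0.462667)
  = −0.75 × (-0.770748) = 0.578061 substitutions/site.
Under a molecular clock d = 2μt, so t = d/(2μ) = 0.578061 / (2 × 0.0208) = 13.90 Myr.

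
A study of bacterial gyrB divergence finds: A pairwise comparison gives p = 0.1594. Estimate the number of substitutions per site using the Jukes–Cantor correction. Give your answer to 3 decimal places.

0.179

d = −(3/4) ln(1 − 4p/3) = −0.75 ln(1 − 0.212533) = −0.75 ln(0.787467)
  = −0.75 × (-0.238934) = 0.179201 substitutions/site.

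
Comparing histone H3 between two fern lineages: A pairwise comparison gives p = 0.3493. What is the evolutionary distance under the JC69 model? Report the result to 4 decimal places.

d = −(3/4) ln(1 − 4p/3) = −0.75 ln(1 − 0.465733) = −0.75 ln(0.534267)
  = −0.75 × (-0.626860) = 0.470145 substitutions/site.

0.4701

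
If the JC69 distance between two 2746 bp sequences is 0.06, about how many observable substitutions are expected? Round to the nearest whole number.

Invert JC69: p = (3/4)(1 − e^(−4d/3)) = 0.75 × (1 − e^(-0.08)) = 0.75 × (1 − 0.923116) = 0.057663.
Expected differing sites = pL ≈ 0.057663 × 2746 = 158.342598 ≈ 158.

158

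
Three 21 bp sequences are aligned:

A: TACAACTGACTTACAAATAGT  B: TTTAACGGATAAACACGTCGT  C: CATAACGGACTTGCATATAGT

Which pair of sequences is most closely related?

A–B: 9/21 differ, p = 0.429, d = 0.635.
A–C: 5/21 differ, p = 0.238, d = 0.286.
B–C: 9/21 differ, p = 0.429, d = 0.635.
The smallest distance is between A and C.

A and C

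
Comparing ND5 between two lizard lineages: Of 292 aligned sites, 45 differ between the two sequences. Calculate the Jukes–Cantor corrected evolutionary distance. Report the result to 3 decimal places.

p = 45/292 ≈ 0.15411.
d = −(3/4) ln(1 − 4p/3) = −0.75 ln(1 − 0.20548) = −0.75 ln(0.79452)
  = −0.75 × (-0.230017) = 0.172513 substitutions/site.

0.173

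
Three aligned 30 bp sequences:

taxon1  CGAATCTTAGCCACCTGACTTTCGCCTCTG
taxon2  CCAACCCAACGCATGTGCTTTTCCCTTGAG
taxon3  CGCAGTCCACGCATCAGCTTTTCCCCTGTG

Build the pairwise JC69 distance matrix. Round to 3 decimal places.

d(taxon1,taxon2) = 0.730, d(taxon1,taxon3) = 0.647, d(taxon2,taxon3) = 0.383

taxon1–taxon2: 14/30 sites differ → p ≈ 0.466667, d = −0.75 ln(1 − 0.622223) = 0.730088 ≈ 0.730.
taxon1–taxon3: 13/30 sites differ → p ≈ 0.433333, d = −0.75 ln(1 − 0.577777) = 0.646666 ≈ 0.647.
taxon2–taxon3: 9/30 sites differ → p = 0.3, d = −0.75 ln(1 − 0.4) = 0.383119 ≈ 0.383.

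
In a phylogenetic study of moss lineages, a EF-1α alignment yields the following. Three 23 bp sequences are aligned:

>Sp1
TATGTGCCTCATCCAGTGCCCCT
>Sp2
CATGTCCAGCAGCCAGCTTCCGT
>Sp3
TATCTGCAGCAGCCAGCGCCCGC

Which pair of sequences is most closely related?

Sp2 and Sp3

Sp1–Sp2: 9/23 differ, p = 0.391, d = 0.553.
Sp1–Sp3: 7/23 differ, p = 0.304, d = 0.390.
Sp2–Sp3: 6/23 differ, p = 0.261, d = 0.321.
The smallest distance is between Sp2 and Sp3.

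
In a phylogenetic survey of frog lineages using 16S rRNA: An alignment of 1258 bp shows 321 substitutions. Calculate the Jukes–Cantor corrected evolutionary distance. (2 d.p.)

p = 321/1258 ≈ 0.255167.
d = −(3/4) ln(1 − 4p/3) = −0.75 ln(1 − 0.340223) = −0.75 ln(0.659777)
  = −0.75 × (-0.415853) = 0.311890 substitutions/site.

0.31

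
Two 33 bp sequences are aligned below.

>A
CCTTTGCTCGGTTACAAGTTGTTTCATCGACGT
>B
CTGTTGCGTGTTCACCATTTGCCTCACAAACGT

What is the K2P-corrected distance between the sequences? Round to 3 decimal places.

Of 33 sites, 7 differences are transitions and 6 are transversions, so P = 7/33 ≈ 0.212121 and Q = 6/33 ≈ 0.181818.
Under the Kimura two-parameter model, d = −½ ln(1 − 2P − Q) − ¼ ln(1 − 2Q).
1 − 2P − Q = 0.39394, giving −½ ln(0.39394) = 0.465778.
1 − 2Q = 0.636364, giving −¼ ln(0.636364) = 0.112996.
d = 0.465778 + 0.112996 = 0.578774.

0.579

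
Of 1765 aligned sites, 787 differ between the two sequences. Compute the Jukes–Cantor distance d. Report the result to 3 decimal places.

p = 787/1765 ≈ 0.445892.
d = −(3/4) ln(1 − 4p/3) = −0.75 ln(1 − 0.594523) = −0.75 ln(0.405477)
  = −0.75 × (-0.902691) = 0.677018 substitutions/site.

0.677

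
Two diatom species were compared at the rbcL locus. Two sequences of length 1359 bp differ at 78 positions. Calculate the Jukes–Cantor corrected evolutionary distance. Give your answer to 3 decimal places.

0.060

p = 78/1359 ≈ 0.057395.
d = −(3/4) ln(1 − 4p/3) = −0.75 ln(1 − 0.076527) = −0.75 ln(0.923473)
  = −0.75 × (-0.079614) = 0.059711 substitutions/site.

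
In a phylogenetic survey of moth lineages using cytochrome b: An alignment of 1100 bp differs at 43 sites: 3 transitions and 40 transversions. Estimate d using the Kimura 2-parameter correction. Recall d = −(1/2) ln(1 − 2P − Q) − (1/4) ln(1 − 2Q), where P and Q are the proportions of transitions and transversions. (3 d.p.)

P = 3/1100 ≈ 0.002727 and Q = 40/1100 ≈ 0.036364.
Under the Kimura two-parameter model, d = −½ ln(1 − 2P − Q) − ¼ ln(1 − 2Q).
1 − 2P − Q = 0.958182, giving −½ ln(0.958182) = 0.021359.
1 − 2Q = 0.927272, giving −¼ ln(0.927272) = 0.018877.
d = 0.021359 + 0.018877 = 0.040236.

0.040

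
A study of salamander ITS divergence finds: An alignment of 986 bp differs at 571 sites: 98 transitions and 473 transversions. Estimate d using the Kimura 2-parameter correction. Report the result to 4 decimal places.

P = 98/986 ≈ 0.099391 and Q = 473/986 ≈ 0.479716.
Under the Kimura two-parameter model, d = −½ ln(1 − 2P − Q) − ¼ ln(1 − 2Q).
1 − 2P − Q = 0.321502, giving −½ ln(0.321502) = 0.567376.
1 − 2Q = 0.040568, giving −¼ ln(0.040568) = 0.801194.
d = 0.567376 + 0.801194 = 1.368570.

1.3686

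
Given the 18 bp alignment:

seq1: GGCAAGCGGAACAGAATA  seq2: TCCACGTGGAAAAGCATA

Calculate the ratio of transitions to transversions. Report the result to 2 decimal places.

Transitions are A↔G and C↔T; transversions are all other mismatches.
Transitions: 1. Transversions: 5.
R = 1/5 = 0.20.

0.20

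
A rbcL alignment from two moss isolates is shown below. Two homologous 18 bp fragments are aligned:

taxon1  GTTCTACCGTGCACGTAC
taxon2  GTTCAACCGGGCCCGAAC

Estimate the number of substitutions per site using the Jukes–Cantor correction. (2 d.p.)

The sequences differ at 4 of 18 sites (5, 10, 13, 16), so p = 4/18 ≈ 0.222222.
d = −(3/4) ln(1 − 4p/3) = −0.75 ln(1 − 0.296296) = −0.75 ln(0.703704)
  = −0.75 × (-0.351397) = 0.263548 substitutions/site.

0.26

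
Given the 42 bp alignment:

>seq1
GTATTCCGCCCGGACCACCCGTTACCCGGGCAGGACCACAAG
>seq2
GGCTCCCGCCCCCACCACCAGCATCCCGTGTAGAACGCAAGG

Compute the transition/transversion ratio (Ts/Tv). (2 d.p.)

0.45

Transitions are A↔G and C↔T; transversions are all other mismatches.
Transitions: 5. Transversions: 11.
R = 5/11 = 0.454545… ≈ 0.45 (to 2 d.p.).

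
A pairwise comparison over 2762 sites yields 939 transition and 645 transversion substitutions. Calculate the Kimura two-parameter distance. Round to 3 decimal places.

1.381

P = 939/2762 ≈ 0.339971 and Q = 645/2762 ≈ 0.233526.
Under the Kimura two-parameter model, d = −½ ln(1 − 2P − Q) − ¼ ln(1 − 2Q).
1 − 2P − Q = 0.086532, giving −½ ln(0.086532) = 1.223620.
1 − 2Q = 0.532948, giving −¼ ln(0.532948) = 0.157333.
d = 1.223620 + 0.157333 = 1.380953.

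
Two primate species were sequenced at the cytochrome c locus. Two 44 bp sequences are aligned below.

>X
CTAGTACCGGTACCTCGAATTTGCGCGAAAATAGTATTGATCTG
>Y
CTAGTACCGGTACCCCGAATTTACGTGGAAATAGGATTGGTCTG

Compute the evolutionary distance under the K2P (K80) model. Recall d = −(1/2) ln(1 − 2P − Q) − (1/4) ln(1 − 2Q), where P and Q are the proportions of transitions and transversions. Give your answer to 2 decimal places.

0.16

Of 44 sites, 5 differences are transitions and 1 are transversions, so P = 5/44 ≈ 0.113636 and Q = 1/44 ≈ 0.022727.
Under the Kimura two-parameter model, d = −½ ln(1 − 2P − Q) − ¼ ln(1 − 2Q).
1 − 2P − Q = 0.750001, giving −½ ln(0.750001) = 0.143840.
1 − 2Q = 0.954546, giving −¼ ln(0.954546) = 0.011630.
d = 0.143840 + 0.011630 = 0.155470.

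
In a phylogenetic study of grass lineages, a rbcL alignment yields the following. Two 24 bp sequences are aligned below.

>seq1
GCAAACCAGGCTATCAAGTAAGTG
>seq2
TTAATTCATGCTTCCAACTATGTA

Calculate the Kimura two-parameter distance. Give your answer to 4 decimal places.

Of 24 sites, 4 differences are transitions and 6 are transversions, so P = 4/24 ≈ 0.166667 and Q = 6/24 = 0.25.
Under the Kimura two-parameter model, d = −½ ln(1 − 2P − Q) − ¼ ln(1 − 2Q).
1 − 2P − Q = 0.416666, giving −½ ln(0.416666) = 0.437735.
1 − 2Q = 0.5, giving −¼ ln(0.5) = 0.173287.
d = 0.437735 + 0.173287 = 0.611022.

0.6110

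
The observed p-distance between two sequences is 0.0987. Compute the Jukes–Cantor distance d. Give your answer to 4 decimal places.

d = −(3/4) ln(1 − 4p/3) = −0.75 ln(1 − 0.1316) = −0.75 ln(0.8684)
  = −0.75 × (-0.141103) = 0.105827 substitutions/site.

0.1058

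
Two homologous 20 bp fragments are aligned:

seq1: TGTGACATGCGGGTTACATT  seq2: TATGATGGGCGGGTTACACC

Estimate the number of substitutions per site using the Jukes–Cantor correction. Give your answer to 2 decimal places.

The sequences differ at 6 of 20 sites (2, 6, 7, 8, 19, 20), so p = 6/20 = 0.3.
d = −(3/4) ln(1 − 4p/3) = −0.75 ln(1 − 0.4) = −0.75 ln(0.6)
  = −0.75 × (-0.510826) = 0.383120 substitutions/site.

0.38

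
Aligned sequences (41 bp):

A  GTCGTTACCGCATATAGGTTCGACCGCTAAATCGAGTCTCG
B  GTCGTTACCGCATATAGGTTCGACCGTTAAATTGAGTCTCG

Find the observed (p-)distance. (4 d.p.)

The sequences differ at 2 of 41 positions (sites 27, 33).
p = 2/41 = 0.048780… ≈ 0.0488 (to 4 d.p.).

0.0488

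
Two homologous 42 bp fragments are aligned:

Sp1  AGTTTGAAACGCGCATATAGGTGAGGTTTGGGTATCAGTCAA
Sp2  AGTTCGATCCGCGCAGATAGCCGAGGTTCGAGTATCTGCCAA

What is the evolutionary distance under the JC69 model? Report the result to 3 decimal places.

0.286

The sequences differ at 10 of 42 sites (5, 8, 9, 16, 21, 22, 29, 31, 37, 39), so p = 10/42 ≈ 0.238095.
d = −(3/4) ln(1 − 4p/3) = −0.75 ln(1 − 0.31746) = −0.75 ln(0.68254)
  = −0.75 × (-0.381934) = 0.286451 substitutions/site.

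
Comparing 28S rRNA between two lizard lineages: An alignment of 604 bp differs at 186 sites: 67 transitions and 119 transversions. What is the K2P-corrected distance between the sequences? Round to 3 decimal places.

0.397

P = 67/604 ≈ 0.110927 and Q = 119/604 ≈ 0.19702.
Under the Kimura two-parameter model, d = −½ ln(1 − 2P − Q) − ¼ ln(1 − 2Q).
1 − 2P − Q = 0.581126, giving −½ ln(0.581126) = 0.271394.
1 − 2Q = 0.60596, giving −¼ ln(0.60596) = 0.125235.
d = 0.271394 + 0.125235 = 0.396629.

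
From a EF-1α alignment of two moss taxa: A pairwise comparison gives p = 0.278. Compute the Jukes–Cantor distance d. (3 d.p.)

0.347

d = −(3/4) ln(1 − 4p/3) = −0.75 ln(1 − 0.370667) = −0.75 ln(0.629333)
  = −0.75 × (-0.463095) = 0.347321 substitutions/site.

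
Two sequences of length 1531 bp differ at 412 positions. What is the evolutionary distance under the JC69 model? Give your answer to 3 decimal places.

0.333

p = 412/1531 ≈ 0.269105.
d = −(3/4) ln(1 − 4p/3) = −0.75 ln(1 − 0.358807) = −0.75 ln(0.641193)
  = −0.75 × (-0.444425) = 0.333319 substitutions/site.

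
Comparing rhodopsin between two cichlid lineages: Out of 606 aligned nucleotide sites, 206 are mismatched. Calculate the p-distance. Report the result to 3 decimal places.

0.340

p = 206/606 = 0.339933… ≈ 0.340 (to 3 d.p.).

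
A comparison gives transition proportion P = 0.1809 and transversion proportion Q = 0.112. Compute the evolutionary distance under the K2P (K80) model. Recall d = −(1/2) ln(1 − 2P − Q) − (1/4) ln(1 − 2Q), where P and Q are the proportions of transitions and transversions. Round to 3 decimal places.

Under the Kimura two-parameter model, d = −½ ln(1 − 2P − Q) − ¼ ln(1 − 2Q).
1 − 2P − Q = 0.5262, giving −½ ln(0.5262) = 0.321037.
1 − 2Q = 0.776, giving −¼ ln(0.776) = 0.063401.
d = 0.321037 + 0.063401 = 0.384438.

0.384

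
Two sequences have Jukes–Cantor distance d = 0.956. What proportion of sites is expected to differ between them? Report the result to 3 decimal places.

0.540

p = (3/4)(1 − e^(−4d/3)) = 0.75 × (1 − e^(-1.274667)) = 0.75 × (1 − 0.279524) = 0.540357.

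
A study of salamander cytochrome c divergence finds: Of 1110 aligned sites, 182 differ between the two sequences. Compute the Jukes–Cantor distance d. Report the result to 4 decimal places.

0.1850

p = 182/1110 ≈ 0.163964.
d = −(3/4) ln(1 − 4p/3) = −0.75 ln(1 − 0.218619) = −0.75 ln(0.781381)
  = −0.75 × (-0.246692) = 0.185019 substitutions/site.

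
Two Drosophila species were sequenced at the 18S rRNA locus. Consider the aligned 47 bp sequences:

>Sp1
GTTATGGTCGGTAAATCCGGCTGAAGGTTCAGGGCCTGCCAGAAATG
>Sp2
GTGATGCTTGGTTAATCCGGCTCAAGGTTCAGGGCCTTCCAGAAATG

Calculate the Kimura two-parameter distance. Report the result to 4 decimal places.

Of 47 sites, 1 differences are transitions and 5 are transversions, so P = 1/47 ≈ 0.021277 and Q = 5/47 ≈ 0.106383.
Under the Kimura two-parameter model, d = −½ ln(1 − 2P − Q) − ¼ ln(1 − 2Q).
1 − 2P − Q = 0.851063, giving −½ ln(0.851063) = 0.080635.
1 − 2Q = 0.787234, giving −¼ ln(0.787234) = 0.059807.
d = 0.080635 + 0.059807 = 0.140442.

0.1404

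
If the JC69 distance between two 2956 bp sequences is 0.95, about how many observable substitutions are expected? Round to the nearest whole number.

Invert JC69: p = (3/4)(1 − e^(−4d/3)) = 0.75 × (1 − e^(-1.266667)) = 0.75 × (1 − 0.281769) = 0.538673.
Expected differing sites = pL ≈ 0.538673 × 2956 = 1592.317388 ≈ 1592.

1592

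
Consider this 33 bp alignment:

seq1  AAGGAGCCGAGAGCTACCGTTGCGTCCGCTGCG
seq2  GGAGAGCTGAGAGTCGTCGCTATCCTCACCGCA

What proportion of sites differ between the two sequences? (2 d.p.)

0.52

The sequences differ at 17 of 33 positions.
p = 17/33 = 0.515151… ≈ 0.52 (to 2 d.p.).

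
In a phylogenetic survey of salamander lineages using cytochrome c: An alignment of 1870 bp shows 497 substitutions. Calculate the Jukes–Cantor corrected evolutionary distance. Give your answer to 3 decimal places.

p = 497/1870 ≈ 0.265775.
d = −(3/4) ln(1 − 4p/3) = −0.75 ln(1 − 0.354367) = −0.75 ln(0.645633)
  = −0.75 × (-0.437524) = 0.328143 substitutions/site.

0.328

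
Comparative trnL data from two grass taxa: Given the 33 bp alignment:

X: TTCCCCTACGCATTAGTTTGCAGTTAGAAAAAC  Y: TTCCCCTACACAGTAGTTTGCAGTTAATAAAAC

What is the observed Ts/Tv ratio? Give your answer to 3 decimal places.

1.000

Transitions are A↔G and C↔T; transversions are all other mismatches.
Transitions: 2. Transversions: 2.
R = 2/2 = 1.000.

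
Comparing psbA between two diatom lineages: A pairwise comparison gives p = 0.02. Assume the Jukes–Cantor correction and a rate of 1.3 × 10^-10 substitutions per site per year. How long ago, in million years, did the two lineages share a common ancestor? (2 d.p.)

d = −(3/4) ln(1 − 4p/3) = −0.75 ln(1 − 0.026667) = −0.75 ln(0.973333)
  = −0.75 × (-0.027029) = 0.020272 substitutions/site.
Under a molecular clock d = 2μt, so t = d/(2μ) = 0.020272 / (2 × 1.3 × 10^-10) = 77.97 million years.

77.97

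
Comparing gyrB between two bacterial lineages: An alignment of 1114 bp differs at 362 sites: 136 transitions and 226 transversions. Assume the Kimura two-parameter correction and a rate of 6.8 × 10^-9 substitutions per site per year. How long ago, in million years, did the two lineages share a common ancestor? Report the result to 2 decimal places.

P = 136/1114 ≈ 0.122083 and Q = 226/1114 ≈ 0.202873.
Under the Kimura two-parameter model, d = −½ ln(1 − 2P − Q) − ¼ ln(1 − 2Q).
1 − 2P − Q = 0.552961, giving −½ ln(0.552961) = 0.296234.
1 − 2Q = 0.594254, giving −¼ ln(0.594254) = 0.130112.
d = 0.296234 + 0.130112 = 0.426346.
Under a molecular clock d = 2μt, so t = d/(2μ) = 0.426346 / (2 × 6.8 × 10^-9) = 31.35 million years.

31.35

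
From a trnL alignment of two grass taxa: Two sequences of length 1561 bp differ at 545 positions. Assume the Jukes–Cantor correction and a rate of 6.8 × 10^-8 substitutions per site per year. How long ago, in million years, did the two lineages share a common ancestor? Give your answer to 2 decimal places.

p = 545/1561 ≈ 0.349135.
d = −(3/4) ln(1 − 4p/3) = −0.75 ln(1 − 0.465513) = −0.75 ln(0.534487)
  = −0.75 × (-0.626448) = 0.469836 substitutions/site.
Under a molecular clock d = 2μt, so t = d/(2μ) = 0.469836 / (2 × 6.8 × 10^-8) = 3.45 million years.

3.45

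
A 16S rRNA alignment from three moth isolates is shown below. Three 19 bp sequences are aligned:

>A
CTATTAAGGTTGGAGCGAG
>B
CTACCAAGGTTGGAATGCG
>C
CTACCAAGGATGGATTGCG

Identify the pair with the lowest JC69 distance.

A–B: 5/19 differ, p = 0.263, d = 0.324.
A–C: 6/19 differ, p = 0.316, d = 0.410.
B–C: 2/19 differ, p = 0.105, d = 0.113.
The smallest distance is between B and C.

B and C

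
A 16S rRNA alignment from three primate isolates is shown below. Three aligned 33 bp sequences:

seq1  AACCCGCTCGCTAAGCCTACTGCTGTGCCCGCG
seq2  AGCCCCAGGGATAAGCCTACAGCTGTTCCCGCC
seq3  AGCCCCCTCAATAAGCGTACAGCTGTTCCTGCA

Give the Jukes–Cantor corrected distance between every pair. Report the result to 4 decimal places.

d(seq1,seq2) = 0.3390, d(seq1,seq3) = 0.3390, d(seq2,seq3) = 0.2493

seq1–seq2: 9/33 sites differ → p ≈ 0.272727, d = −0.75 ln(1 − 0.363636) = 0.338988 ≈ 0.3390.
seq1–seq3: 9/33 sites differ → p ≈ 0.272727, d = −0.75 ln(1 − 0.363636) = 0.338988 ≈ 0.3390.
seq2–seq3: 7/33 sites differ → p ≈ 0.212121, d = −0.75 ln(1 − 0.282828) = 0.249330 ≈ 0.2493.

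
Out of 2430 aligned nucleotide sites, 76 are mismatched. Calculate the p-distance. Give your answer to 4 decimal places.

p = 76/2430 = 0.031275… ≈ 0.0313 (to 4 d.p.).

0.0313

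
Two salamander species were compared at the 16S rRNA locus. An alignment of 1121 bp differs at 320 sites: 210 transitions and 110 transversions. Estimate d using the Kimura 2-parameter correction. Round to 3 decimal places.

P = 210/1121 ≈ 0.187333 and Q = 110/1121 ≈ 0.098127.
Under the Kimura two-parameter model, d = −½ ln(1 − 2P − Q) − ¼ ln(1 − 2Q).
1 − 2P − Q = 0.527207, giving −½ ln(0.527207) = 0.320081.
1 − 2Q = 0.803746, giving −¼ ln(0.803746) = 0.054618.
d = 0.320081 + 0.054618 = 0.374699.

0.375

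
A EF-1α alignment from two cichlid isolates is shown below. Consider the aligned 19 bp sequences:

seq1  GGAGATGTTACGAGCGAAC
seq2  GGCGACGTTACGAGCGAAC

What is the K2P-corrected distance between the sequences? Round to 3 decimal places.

0.114

Of 19 sites, 1 differences are transitions and 1 are transversions, so P = 1/19 ≈ 0.052632 and Q = 1/19 ≈ 0.052632.
Under the Kimura two-parameter model, d = −½ ln(1 − 2P − Q) − ¼ ln(1 − 2Q).
1 − 2P − Q = 0.842104, giving −½ ln(0.842104) = 0.085926.
1 − 2Q = 0.894736, giving −¼ ln(0.894736) = 0.027807.
d = 0.085926 + 0.027807 = 0.113733.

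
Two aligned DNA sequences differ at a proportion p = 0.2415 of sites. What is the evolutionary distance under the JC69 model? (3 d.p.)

0.291

d = −(3/4) ln(1 − 4p/3) = −0.75 ln(1 − 0.322) = −0.75 ln(0.678)
  = −0.75 × (-0.388608) = 0.291456 substitutions/site.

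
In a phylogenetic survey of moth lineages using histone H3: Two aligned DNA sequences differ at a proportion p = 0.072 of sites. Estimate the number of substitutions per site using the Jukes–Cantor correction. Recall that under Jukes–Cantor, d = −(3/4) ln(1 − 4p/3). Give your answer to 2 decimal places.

d = −(3/4) ln(1 − 4p/3) = −0.75 ln(1 − 0.096) = −0.75 ln(0.904)
  = −0.75 × (-0.100926) = 0.075695 substitutions/site.

0.08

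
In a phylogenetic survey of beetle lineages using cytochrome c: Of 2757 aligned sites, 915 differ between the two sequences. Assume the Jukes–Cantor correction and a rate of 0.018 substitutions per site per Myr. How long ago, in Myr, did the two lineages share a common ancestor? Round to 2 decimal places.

12.17

p = 915/2757 ≈ 0.331882.
d = −(3/4) ln(1 − 4p/3) = −0.75 ln(1 − 0.442509) = −0.75 ln(0.557491)
  = −0.75 × (-0.584309) = 0.438232 substitutions/site.
Under a molecular clock d = 2μt, so t = d/(2μ) = 0.438232 / (2 × 0.018) = 12.17 Myr.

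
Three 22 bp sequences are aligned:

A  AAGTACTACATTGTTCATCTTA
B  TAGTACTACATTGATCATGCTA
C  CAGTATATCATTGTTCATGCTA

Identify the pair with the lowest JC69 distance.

A and B

A–B: 4/22 differ, p = 0.182, d = 0.208.
A–C: 6/22 differ, p = 0.273, d = 0.339.
B–C: 5/22 differ, p = 0.227, d = 0.271.
The smallest distance is between A and B.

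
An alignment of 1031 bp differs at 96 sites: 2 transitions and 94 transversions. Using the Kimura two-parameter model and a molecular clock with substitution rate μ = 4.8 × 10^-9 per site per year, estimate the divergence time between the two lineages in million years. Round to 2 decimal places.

P = 2/1031 ≈ 0.00194 and Q = 94/1031 ≈ 0.091174.
Under the Kimura two-parameter model, d = −½ ln(1 − 2P − Q) − ¼ ln(1 − 2Q).
1 − 2P − Q = 0.904946, giving −½ ln(0.904946) = 0.049940.
1 − 2Q = 0.817652, giving −¼ ln(0.817652) = 0.050330.
d = 0.049940 + 0.050330 = 0.100270.
Under a molecular clock d = 2μt, so t = d/(2μ) = 0.100270 / (2 × 4.8 × 10^-9) = 10.44 million years.

10.44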